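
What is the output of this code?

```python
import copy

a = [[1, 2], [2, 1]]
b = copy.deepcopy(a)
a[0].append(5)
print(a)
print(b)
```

Key concept: deep copy is fully independent.
Step by step:
`a = [[1, 2], [2, 1]]` → a = [[1, 2], [2, 1]]
`b = copy.deepcopy(a)` → b = [[1, 2], [2, 1]]
`a[0].append(5)` → a = [[1, 2, 5], [2, 1]]
`print(a)` → prints [[1, 2, 5], [2, 1]]
`print(b)` → prints [[1, 2], [2, 1]]

Answer:
[[1, 2, 5], [2, 1]]
[[1, 2], [2, 1]]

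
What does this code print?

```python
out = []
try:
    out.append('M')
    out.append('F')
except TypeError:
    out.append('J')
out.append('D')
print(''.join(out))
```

Execution trace: 'M' (try body) → 'F' (try body, no exception) → 'D' (after the try/except). Output: MFD

Answer: MFD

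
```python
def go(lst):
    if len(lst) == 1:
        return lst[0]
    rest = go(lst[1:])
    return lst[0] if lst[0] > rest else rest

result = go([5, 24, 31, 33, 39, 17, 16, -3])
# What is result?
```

Recursive max over [5, 24, 31, 33, 39, 17, 16, -3] = 39

Answer: 39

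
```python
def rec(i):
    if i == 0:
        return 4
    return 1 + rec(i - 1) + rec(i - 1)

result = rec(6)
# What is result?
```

rec(i) = 1 + 2·rec(i-1), rec(0)=4. Closed form: (4+1)·2^6 - 1 = 319.

Answer: 319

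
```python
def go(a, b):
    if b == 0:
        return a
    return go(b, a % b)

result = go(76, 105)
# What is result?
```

go(76, 105) -> go(105, 76) -> go(76, 29) -> go(29, 18) -> go(18, 11) -> go(11, 7) -> go(7, 4) -> go(4, 3) -> go(3, 1) -> go(1, 0) -> 1

Answer: 1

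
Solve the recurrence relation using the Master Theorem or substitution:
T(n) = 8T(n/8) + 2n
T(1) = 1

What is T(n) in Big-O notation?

By Master Theorem: a=8, b=8, f(n)=2n. Since log_8(8) = 1 and f(n) = Θ(n^1), Case 2 applies. T(n) = O(n log n).

Answer: O(n log n)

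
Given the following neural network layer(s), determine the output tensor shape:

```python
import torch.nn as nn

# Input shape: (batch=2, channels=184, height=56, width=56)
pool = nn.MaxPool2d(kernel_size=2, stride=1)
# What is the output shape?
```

Input: (2, 184, 56, 56) -> Output: (2, 184, 55, 55)

Answer: (2, 184, 55, 55)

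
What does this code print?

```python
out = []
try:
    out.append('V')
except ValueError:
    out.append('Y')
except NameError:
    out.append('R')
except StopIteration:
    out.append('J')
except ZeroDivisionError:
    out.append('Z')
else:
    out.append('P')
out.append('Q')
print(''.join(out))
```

Execution trace: 'V' (try body, no exception) → 'P' (else) → 'Q' (after the try/except). Output: VPQ

Answer: VPQ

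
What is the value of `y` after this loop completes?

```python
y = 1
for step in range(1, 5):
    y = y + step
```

Start at 1, add 1 through 4
`y` takes the values: 1 → 2 → 4 → 7 → 11

Answer: 11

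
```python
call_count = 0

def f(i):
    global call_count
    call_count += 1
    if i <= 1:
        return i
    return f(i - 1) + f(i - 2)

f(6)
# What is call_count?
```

Calls(i) = 1 + Calls(i-1) + Calls(i-2); Calls(0)=Calls(1)=1. For i=6 this gives 25.

Answer: 25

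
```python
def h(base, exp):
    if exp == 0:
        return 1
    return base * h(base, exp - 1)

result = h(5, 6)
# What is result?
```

h(5, 6) = 5 * 5 * 5 * 5 * 5 * 5 = 15625

Answer: 15625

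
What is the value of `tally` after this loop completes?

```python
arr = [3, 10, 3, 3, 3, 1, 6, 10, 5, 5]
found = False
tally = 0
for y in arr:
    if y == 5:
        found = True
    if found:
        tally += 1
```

Count elements after first 5 in [3, 10, 3, 3, 3, 1, 6, 10, 5, 5]
`tally` takes the values: 0 → 1 → 2

Answer: 2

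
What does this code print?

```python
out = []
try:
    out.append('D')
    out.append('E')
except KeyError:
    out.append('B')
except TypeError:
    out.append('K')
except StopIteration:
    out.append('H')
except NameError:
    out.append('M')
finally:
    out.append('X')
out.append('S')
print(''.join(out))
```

Execution trace: 'D' (try body) → 'E' (try body, no exception) → 'X' (finally) → 'S' (after the try/except). Output: DEXS

Answer: DEXS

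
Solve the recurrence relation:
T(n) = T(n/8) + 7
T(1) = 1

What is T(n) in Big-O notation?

Each step divides n by 8 and adds 7. After log_8(n) steps we reach T(1)=1. So T(n) = 7·log_8(n) + 1 = O(log n).

Answer: O(log n)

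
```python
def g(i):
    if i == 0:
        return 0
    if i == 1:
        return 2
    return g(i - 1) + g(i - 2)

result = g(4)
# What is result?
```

Build up from base cases: g(0)=0, g(1)=2, g(2)=2, g(3)=4, g(4)=6

Answer: 6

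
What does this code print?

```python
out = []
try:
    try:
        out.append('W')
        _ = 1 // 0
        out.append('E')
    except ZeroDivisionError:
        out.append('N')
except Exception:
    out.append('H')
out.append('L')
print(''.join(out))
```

Execution trace: 'W' (inner try body) → 'N' (inner except ZeroDivisionError) → 'L' (after the try/except). Output: WNL

Answer: WNL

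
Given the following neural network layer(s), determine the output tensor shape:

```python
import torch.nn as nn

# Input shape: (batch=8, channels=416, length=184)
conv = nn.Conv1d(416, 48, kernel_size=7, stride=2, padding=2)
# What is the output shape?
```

Input: (8, 416, 184) -> Output: (8, 48, 91)

Answer: (8, 48, 91)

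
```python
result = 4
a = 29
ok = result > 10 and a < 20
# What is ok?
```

Trace:
`result = 4` → result = 4
`a = 29` → a = 29
`ok = result > 10 and a < 20` → ok = False
So ok = False

Answer: False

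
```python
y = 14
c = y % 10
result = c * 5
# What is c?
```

Trace:
`y = 14` → y = 14
`c = y % 10` → c = 4
`result = c * 5` → result = 20
So c = 4

Answer: 4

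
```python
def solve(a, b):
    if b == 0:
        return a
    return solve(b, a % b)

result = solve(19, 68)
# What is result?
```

solve(19, 68) -> solve(68, 19) -> solve(19, 11) -> solve(11, 8) -> solve(8, 3) -> solve(3, 2) -> solve(2, 1) -> solve(1, 0) -> 1

Answer: 1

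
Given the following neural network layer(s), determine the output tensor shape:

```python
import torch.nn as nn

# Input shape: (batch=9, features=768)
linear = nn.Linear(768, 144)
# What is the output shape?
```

Input: (9, 768) -> Output: (9, 144)

Answer: (9, 144)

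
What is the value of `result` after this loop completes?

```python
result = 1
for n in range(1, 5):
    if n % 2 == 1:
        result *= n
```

Product of odd numbers 1 to 4
`result` takes the values: 1 → 3

Answer: 3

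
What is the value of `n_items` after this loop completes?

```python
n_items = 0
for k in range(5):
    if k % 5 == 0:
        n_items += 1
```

Count numbers divisible by 5 in range(5)
`n_items` takes the values: 0 → 1

Answer: 1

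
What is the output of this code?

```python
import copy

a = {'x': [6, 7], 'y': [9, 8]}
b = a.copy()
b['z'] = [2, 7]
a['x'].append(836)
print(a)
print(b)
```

Key concept: shallow copy of dict with mutable values.
Step by step:
`a = {'x': [6, 7], 'y': [9, 8]}` → a = {'x': [6, 7], 'y': [9, 8]}
`b = a.copy()` → b = {'x': [6, 7], 'y': [9, 8]}
`b['z'] = [2, 7]` → b = {'x': [6, 7], 'y': [9, 8], 'z': [2, 7]}
`a['x'].append(836)` → a = {'x': [6, 7, 836], 'y': [9, 8]}; b = {'x': [6, 7, 836], 'y': [9, 8], 'z': [2, 7]}
`print(a)` → prints {'x': [6, 7, 836], 'y': [9, 8]}
`print(b)` → prints {'x': [6, 7, 836], 'y': [9, 8], 'z': [2, 7]}

Answer:
{'x': [6, 7, 836], 'y': [9, 8]}
{'x': [6, 7, 836], 'y': [9, 8], 'z': [2, 7]}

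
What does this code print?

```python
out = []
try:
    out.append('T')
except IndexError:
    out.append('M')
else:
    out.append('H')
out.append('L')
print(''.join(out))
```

Execution trace: 'T' (try body, no exception) → 'H' (else) → 'L' (after the try/except). Output: THL

Answer: THL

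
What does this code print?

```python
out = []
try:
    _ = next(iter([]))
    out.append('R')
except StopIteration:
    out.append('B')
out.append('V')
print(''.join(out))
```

Execution trace: 'B' (except StopIteration) → 'V' (after the try/except). Output: BV

Answer: BV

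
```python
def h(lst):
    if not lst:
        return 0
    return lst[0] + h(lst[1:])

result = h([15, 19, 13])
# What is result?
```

15 + 19 + 13 + 0 = 47

Answer: 47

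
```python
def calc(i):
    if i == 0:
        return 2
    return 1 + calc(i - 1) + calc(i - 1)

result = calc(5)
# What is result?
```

calc(i) = 1 + 2·calc(i-1), calc(0)=2. Closed form: (2+1)·2^5 - 1 = 95.

Answer: 95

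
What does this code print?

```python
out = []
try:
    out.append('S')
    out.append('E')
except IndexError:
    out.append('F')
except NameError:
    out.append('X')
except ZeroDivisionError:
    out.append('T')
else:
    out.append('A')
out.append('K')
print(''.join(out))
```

Execution trace: 'S' (try body) → 'E' (try body, no exception) → 'A' (else) → 'K' (after the try/except). Output: SEAK

Answer: SEAK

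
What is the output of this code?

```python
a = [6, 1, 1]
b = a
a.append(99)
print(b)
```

Key concept: basic list aliasing.
Step by step:
`a = [6, 1, 1]` → a = [6, 1, 1]
`b = a` → b = [6, 1, 1] (same object as a)
`a.append(99)` → a = [6, 1, 1, 99] (same object as b); b = [6, 1, 1, 99] (same object as a)
`print(b)` → prints [6, 1, 1, 99]

Answer: [6, 1, 1, 99]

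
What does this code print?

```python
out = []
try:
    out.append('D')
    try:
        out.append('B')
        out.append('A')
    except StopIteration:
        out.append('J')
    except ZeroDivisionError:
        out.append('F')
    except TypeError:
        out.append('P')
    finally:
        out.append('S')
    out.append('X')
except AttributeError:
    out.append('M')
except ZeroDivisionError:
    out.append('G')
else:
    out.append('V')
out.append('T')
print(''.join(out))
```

Execution trace: 'D' (try body) → 'B' (inner try body) → 'A' (inner try body, no exception) → 'S' (inner finally) → 'X' (try body, no exception) → 'V' (else) → 'T' (after the try/except). Output: DBASXVT

Answer: DBASXVT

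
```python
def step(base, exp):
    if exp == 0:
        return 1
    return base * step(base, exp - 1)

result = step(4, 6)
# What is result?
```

step(4, 6) = 4 * 4 * 4 * 4 * 4 * 4 = 4096

Answer: 4096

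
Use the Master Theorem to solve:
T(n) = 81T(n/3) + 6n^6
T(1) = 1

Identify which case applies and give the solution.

a=81, b=3, f(n)=6n^6. log_3(81) = 4. Since c=6 > 4 and the regularity condition holds (81(n/3)^6 = (81/3^6)n^6 with 81/3^6 < 1), Case 3 applies: T(n) = Θ(f(n)) = O(n^6).

Answer: O(n^6) - Case 3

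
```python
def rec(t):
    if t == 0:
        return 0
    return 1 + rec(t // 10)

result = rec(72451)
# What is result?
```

Count of digits of 72451: 5

Answer: 5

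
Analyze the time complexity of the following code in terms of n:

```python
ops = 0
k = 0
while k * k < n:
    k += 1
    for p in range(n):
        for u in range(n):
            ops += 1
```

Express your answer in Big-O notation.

Each loop level contributes: √n × n × n. Multiplying the contributions gives O(n^2√n).

Answer: O(n^2√n)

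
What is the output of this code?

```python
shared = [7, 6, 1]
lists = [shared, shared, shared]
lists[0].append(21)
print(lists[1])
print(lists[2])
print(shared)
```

Key concept: list of same reference.
Step by step:
`shared = [7, 6, 1]` → shared = [7, 6, 1]
`lists = [shared, shared, shared]` → lists = [[7, 6, 1], [7, 6, 1], [7, 6, 1]]
`lists[0].append(21)` → shared = [7, 6, 1, 21]; lists = [[7, 6, 1, 21], [7, 6, 1, 21], [7, 6, 1, 21]]
`print(lists[1])` → prints [7, 6, 1, 21]
`print(lists[2])` → prints [7, 6, 1, 21]
`print(shared)` → prints [7, 6, 1, 21]

Answer:
[7, 6, 1, 21]
[7, 6, 1, 21]
[7, 6, 1, 21]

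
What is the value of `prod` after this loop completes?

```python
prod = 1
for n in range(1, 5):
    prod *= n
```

4! = 24
`prod` takes the values: 1 → 2 → 6 → 24

Answer: 24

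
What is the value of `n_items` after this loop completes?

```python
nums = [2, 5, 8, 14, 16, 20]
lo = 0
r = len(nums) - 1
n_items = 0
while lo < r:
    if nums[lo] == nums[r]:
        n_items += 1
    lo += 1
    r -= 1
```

Count matching pairs from ends
`n_items` takes the values: 0

Answer: 0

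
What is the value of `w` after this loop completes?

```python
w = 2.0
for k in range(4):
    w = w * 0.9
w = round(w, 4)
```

Exponential decay: 2.0 * 0.9^4
`w` takes the values: 2.0 → 1.8 → 1.62 → 1.458 → 1.3122

Answer: 1.3122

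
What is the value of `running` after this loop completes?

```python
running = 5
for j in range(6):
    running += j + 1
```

Start at 5, add 1 to 6 = 26
`running` takes the values: 5 → 6 → 8 → 11 → 15 → 20 → 26

Answer: 26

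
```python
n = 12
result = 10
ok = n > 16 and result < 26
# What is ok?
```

Trace:
`n = 12` → n = 12
`result = 10` → result = 10
`ok = n > 16 and result < 26` → ok = False
So ok = False

Answer: False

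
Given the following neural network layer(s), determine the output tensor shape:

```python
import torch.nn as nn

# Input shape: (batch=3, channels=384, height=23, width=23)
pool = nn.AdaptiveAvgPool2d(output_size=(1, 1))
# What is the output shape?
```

Input: (3, 384, 23, 23) -> Output: (3, 384, 1, 1)

Answer: (3, 384, 1, 1)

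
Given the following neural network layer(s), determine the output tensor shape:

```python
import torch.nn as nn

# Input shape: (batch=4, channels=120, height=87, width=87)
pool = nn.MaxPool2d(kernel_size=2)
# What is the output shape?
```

Input: (4, 120, 87, 87) -> Output: (4, 120, 43, 43)

Answer: (4, 120, 43, 43)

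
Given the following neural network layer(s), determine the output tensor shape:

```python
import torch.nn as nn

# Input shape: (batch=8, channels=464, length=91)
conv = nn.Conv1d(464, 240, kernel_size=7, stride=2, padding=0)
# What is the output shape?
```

Input: (8, 464, 91) -> Output: (8, 240, 43)

Answer: (8, 240, 43)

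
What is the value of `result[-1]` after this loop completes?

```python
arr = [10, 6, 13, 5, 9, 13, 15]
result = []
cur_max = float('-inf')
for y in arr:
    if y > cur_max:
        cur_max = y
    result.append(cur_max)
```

Running max ends at 15
`result` takes the values: [] → [10] → [10, 10] → [10, 10, 13] → [10, 10, 13, 13] → [10, 10, 13, 13, 13] → [10, 10, 13, 13, 13, 13] → [10, 10, 13, 13, 13, 13, 15]
So `result[-1]` = 15

Answer: 15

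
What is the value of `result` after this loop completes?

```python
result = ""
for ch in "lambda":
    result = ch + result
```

Reverse 'lambda'
`result` takes the values: "" → "l" → "al" → "mal" → "bmal" → "dbmal" → "adbmal"

Answer: "adbmal"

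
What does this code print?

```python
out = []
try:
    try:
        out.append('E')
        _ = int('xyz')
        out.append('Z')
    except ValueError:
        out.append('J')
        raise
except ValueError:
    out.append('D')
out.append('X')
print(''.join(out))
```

Execution trace: 'E' (inner try body) → 'J' (inner except ValueError) → 'D' (outer except ValueError) → 'X' (after the try/except). Output: EJDX

Answer: EJDX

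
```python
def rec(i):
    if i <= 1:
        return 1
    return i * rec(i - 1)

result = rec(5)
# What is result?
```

rec(5) = 5 * 4 * 3 * 2 * 1 = 120

Answer: 120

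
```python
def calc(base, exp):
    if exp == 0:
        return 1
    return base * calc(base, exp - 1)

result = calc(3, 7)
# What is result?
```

calc(3, 7) = 3 * 3 * 3 * 3 * 3 * 3 * 3 = 2187

Answer: 2187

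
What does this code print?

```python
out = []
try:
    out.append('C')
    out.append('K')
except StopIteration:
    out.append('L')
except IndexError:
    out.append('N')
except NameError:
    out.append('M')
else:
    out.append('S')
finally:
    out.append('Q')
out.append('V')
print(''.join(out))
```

Execution trace: 'C' (try body) → 'K' (try body, no exception) → 'S' (else) → 'Q' (finally) → 'V' (after the try/except). Output: CKSQV

Answer: CKSQV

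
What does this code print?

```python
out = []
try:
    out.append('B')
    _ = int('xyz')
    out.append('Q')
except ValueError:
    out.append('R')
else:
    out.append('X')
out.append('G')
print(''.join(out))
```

Execution trace: 'B' (try body) → 'R' (except ValueError) → 'G' (after the try/except). Output: BRG

Answer: BRG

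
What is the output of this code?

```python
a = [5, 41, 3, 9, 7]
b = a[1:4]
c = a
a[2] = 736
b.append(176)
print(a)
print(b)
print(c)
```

Key concept: slice vs alias.
Step by step:
`a = [5, 41, 3, 9, 7]` → a = [5, 41, 3, 9, 7]
`b = a[1:4]` → b = [41, 3, 9]
`c = a` → c = [5, 41, 3, 9, 7] (same object as a)
`a[2] = 736` → a = [5, 41, 736, 9, 7] (same object as c); c = [5, 41, 736, 9, 7] (same object as a)
`b.append(176)` → b = [41, 3, 9, 176]
`print(a)` → prints [5, 41, 736, 9, 7]
`print(b)` → prints [41, 3, 9, 176]
`print(c)` → prints [5, 41, 736, 9, 7]

Answer:
[5, 41, 736, 9, 7]
[41, 3, 9, 176]
[5, 41, 736, 9, 7]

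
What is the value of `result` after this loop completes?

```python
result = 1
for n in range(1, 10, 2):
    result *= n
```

Product of 1, 3, 5, ... up to 9
`result` takes the values: 1 → 3 → 15 → 105 → 945

Answer: 945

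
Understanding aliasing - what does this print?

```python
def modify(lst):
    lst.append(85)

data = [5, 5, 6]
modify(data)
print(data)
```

Key concept: function modifies passed list.
Step by step:
`data = [5, 5, 6]` → data = [5, 5, 6]
`modify(data)` → data = [5, 5, 6, 85]
`print(data)` → prints [5, 5, 6, 85]

Answer: [5, 5, 6, 85]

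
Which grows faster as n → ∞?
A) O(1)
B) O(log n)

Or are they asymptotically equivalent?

O(1) vs O(log n): Higher order terms dominate.

Answer: B) O(log n) grows faster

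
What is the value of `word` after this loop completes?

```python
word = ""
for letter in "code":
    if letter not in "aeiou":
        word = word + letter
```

Remove vowels from 'code'
`word` takes the values: "" → "c" → "cd"

Answer: "cd"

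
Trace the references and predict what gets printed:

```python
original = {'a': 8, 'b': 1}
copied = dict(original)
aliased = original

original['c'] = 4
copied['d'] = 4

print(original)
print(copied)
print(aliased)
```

Key concept: dict() creates copy, assignment creates alias.
Step by step:
`original = {'a': 8, 'b': 1}` → original = {'a': 8, 'b': 1}
`copied = dict(original)` → copied = {'a': 8, 'b': 1}
`aliased = original` → aliased = {'a': 8, 'b': 1} (same object as original)
`original['c'] = 4` → original = {'a': 8, 'b': 1, 'c': 4} (same object as aliased); aliased = {'a': 8, 'b': 1, 'c': 4} (same object as original)
`copied['d'] = 4` → copied = {'a': 8, 'b': 1, 'd': 4}
`print(original)` → prints {'a': 8, 'b': 1, 'c': 4}
`print(copied)` → prints {'a': 8, 'b': 1, 'd': 4}
`print(aliased)` → prints {'a': 8, 'b': 1, 'c': 4}

Answer:
{'a': 8, 'b': 1, 'c': 4}
{'a': 8, 'b': 1, 'd': 4}
{'a': 8, 'b': 1, 'c': 4}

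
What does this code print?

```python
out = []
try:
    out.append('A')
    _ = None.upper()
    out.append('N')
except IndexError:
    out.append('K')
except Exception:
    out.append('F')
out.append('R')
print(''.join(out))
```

Execution trace: 'A' (try body) → 'F' (except Exception) → 'R' (after the try/except). Output: AFR

Answer: AFR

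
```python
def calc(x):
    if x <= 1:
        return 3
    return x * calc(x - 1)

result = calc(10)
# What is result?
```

calc(10) = 10 * 9 * 8 * 7 * 6 * 5 * 4 * 3 * 2 * 3 = 10886400

Answer: 10886400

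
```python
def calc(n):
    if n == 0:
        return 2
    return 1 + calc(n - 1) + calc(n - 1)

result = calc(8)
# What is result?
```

calc(n) = 1 + 2·calc(n-1), calc(0)=2. Closed form: (2+1)·2^8 - 1 = 767.

Answer: 767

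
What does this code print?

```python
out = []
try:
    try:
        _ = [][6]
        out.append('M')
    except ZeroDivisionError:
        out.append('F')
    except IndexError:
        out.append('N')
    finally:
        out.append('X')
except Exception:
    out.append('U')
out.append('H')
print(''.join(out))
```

Execution trace: 'N' (inner except IndexError) → 'X' (inner finally) → 'H' (after the try/except). Output: NXH

Answer: NXH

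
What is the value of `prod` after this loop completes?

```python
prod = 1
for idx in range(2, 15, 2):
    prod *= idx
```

Product of even numbers 2 to 14
`prod` takes the values: 1 → 2 → 8 → 48 → 384 → 3840 → 46080 → 645120

Answer: 645120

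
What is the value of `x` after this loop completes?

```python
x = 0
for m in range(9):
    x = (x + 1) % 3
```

Increment mod 3, 9 times = 0
`x` takes the values: 0 → 1 → 2 → 0 → 1 → 2 → 0 → 1 → 2 → 0

Answer: 0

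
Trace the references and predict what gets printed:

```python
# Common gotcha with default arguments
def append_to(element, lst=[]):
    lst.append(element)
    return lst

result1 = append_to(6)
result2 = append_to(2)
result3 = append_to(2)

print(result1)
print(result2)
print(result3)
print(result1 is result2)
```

Key concept: mutable default argument gotcha.
Step by step:
`result1 = append_to(6)` → result1 = [6]
`result2 = append_to(2)` → result1 = [6, 2] (same object as result2); result2 = [6, 2] (same object as result1)
`result3 = append_to(2)` → result1 = [6, 2, 2] (same object as result2, result3); result2 = [6, 2, 2] (same object as result1, result3); result3 = [6, 2, 2] (same object as result1, result2)
`print(result1)` → prints [6, 2, 2]
`print(result2)` → prints [6, 2, 2]
`print(result3)` → prints [6, 2, 2]
`print(result1 is result2)` → prints True

Answer:
[6, 2, 2]
[6, 2, 2]
[6, 2, 2]
True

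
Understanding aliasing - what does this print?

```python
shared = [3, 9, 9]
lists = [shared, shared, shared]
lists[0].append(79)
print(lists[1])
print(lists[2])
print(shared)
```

Key concept: list of same reference.
Step by step:
`shared = [3, 9, 9]` → shared = [3, 9, 9]
`lists = [shared, shared, shared]` → lists = [[3, 9, 9], [3, 9, 9], [3, 9, 9]]
`lists[0].append(79)` → shared = [3, 9, 9, 79]; lists = [[3, 9, 9, 79], [3, 9, 9, 79], [3, 9, 9, 79]]
`print(lists[1])` → prints [3, 9, 9, 79]
`print(lists[2])` → prints [3, 9, 9, 79]
`print(shared)` → prints [3, 9, 9, 79]

Answer:
[3, 9, 9, 79]
[3, 9, 9, 79]
[3, 9, 9, 79]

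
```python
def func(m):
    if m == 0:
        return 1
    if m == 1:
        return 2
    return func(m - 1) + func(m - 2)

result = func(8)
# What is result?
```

Build up from base cases: func(0)=1, func(1)=2, func(2)=3, func(3)=5, func(4)=8, func(5)=13, func(6)=21, ..., func(8)=55

Answer: 55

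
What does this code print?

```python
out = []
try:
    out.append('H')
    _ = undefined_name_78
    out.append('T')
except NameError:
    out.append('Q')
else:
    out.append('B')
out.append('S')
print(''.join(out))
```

Execution trace: 'H' (try body) → 'Q' (except NameError) → 'S' (after the try/except). Output: HQS

Answer: HQS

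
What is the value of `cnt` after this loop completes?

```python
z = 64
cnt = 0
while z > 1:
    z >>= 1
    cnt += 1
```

Count right shifts until 1
`cnt` takes the values: 0 → 1 → 2 → 3 → 4 → 5 → 6

Answer: 6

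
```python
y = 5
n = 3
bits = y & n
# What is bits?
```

Trace:
`y = 5` → y = 5
`n = 3` → n = 3
`bits = y & n` → bits = 1
So bits = 1

Answer: 1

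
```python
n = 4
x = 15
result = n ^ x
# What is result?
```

Trace:
`n = 4` → n = 4
`x = 15` → x = 15
`result = n ^ x` → result = 11
So result = 11

Answer: 11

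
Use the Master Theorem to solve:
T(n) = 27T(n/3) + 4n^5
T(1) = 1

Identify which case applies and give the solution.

a=27, b=3, f(n)=4n^5. log_3(27) = 3. Since c=5 > 3 and the regularity condition holds (27(n/3)^5 = (27/3^5)n^5 with 27/3^5 < 1), Case 3 applies: T(n) = Θ(f(n)) = O(n^5).

Answer: O(n^5) - Case 3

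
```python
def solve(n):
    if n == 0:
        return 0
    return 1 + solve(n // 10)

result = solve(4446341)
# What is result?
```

Count of digits of 4446341: 7

Answer: 7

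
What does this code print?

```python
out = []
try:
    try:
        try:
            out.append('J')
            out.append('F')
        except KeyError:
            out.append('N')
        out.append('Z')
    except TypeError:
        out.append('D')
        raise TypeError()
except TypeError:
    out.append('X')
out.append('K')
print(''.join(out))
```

Execution trace: 'J' (inner try body) → 'F' (inner try body, no exception) → 'Z' (try body, no exception) → 'K' (after the try/except). Output: JFZK

Answer: JFZK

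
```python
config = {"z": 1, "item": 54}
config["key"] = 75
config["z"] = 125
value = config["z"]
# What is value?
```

Trace:
`config = {"z": 1, "item": 54}` → config = {'z': 1, 'item': 54}
`config["key"] = 75` → config = {'z': 1, 'item': 54, 'key': 75}
`config["z"] = 125` → config = {'z': 125, 'item': 54, 'key': 75}
`value = config["z"]` → value = 125
So value = 125

Answer: 125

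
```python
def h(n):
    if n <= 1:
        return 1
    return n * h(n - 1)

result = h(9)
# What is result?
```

h(9) = 9 * 8 * 7 * 6 * 5 * 4 * 3 * 2 * 1 = 362880

Answer: 362880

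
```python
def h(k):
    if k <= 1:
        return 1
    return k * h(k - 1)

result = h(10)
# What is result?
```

h(10) = 10 * 9 * 8 * 7 * 6 * 5 * 4 * 3 * 2 * 1 = 3628800

Answer: 3628800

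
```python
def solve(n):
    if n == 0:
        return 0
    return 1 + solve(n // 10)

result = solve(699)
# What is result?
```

Count of digits of 699: 3

Answer: 3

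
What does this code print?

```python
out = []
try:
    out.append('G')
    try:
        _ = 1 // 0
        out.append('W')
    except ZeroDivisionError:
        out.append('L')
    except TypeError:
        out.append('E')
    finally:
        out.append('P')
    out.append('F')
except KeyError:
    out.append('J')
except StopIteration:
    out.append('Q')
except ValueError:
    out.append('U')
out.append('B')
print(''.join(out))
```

Execution trace: 'G' (try body) → 'L' (inner except ZeroDivisionError) → 'P' (inner finally) → 'F' (try body, no exception) → 'B' (after the try/except). Output: GLPFB

Answer: GLPFB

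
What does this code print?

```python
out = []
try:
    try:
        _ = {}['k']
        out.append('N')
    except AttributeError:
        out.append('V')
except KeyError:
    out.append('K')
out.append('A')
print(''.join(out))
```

Execution trace: 'K' (outer except KeyError) → 'A' (after the try/except). Output: KA

Answer: KA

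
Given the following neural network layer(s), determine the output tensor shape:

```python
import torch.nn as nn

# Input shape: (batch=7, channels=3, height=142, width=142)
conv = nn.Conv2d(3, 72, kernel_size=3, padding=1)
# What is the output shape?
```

Input: (7, 3, 142, 142) -> Output: (7, 72, 142, 142)

Answer: (7, 72, 142, 142)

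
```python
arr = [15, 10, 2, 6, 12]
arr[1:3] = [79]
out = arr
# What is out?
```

Trace:
`arr = [15, 10, 2, 6, 12]` → arr = [15, 10, 2, 6, 12]
`arr[1:3] = [79]` → arr = [15, 79, 6, 12]
`out = arr` → out = [15, 79, 6, 12]
So out = [15, 79, 6, 12]

Answer: [15, 79, 6, 12]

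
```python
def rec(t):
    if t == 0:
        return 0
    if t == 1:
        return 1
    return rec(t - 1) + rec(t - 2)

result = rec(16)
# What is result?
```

Build up from base cases: rec(0)=0, rec(1)=1, rec(2)=1, rec(3)=2, rec(4)=3, rec(5)=5, rec(6)=8, ..., rec(16)=987

Answer: 987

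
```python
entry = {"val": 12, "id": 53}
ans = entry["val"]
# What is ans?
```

Trace:
`entry = {"val": 12, "id": 53}` → entry = {'val': 12, 'id': 53}
`ans = entry["val"]` → ans = 12
So ans = 12

Answer: 12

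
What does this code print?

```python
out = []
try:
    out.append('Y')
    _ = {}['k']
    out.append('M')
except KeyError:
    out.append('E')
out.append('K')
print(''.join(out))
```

Execution trace: 'Y' (try body) → 'E' (except KeyError) → 'K' (after the try/except). Output: YEK

Answer: YEK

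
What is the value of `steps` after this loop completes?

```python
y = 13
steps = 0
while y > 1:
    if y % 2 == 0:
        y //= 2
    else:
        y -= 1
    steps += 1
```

Steps to reduce 13 to 1
`steps` takes the values: 0 → 1 → 2 → 3 → 4 → 5

Answer: 5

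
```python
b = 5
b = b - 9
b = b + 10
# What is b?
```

Trace:
`b = 5` → b = 5
`b = b - 9` → b = -4
`b = b + 10` → b = 6
So b = 6

Answer: 6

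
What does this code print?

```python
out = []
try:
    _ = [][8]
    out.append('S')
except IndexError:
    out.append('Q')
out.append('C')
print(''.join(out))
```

Execution trace: 'Q' (except IndexError) → 'C' (after the try/except). Output: QC

Answer: QC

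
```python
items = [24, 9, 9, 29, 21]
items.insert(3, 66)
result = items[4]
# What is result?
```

Trace:
`items = [24, 9, 9, 29, 21]` → items = [24, 9, 9, 29, 21]
`items.insert(3, 66)` → items = [24, 9, 9, 66, 29, 21]
`result = items[4]` → result = 29
So result = 29

Answer: 29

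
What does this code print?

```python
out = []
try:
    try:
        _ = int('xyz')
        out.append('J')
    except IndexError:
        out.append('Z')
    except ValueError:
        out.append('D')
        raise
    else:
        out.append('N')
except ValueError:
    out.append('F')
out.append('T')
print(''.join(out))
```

Execution trace: 'D' (inner except ValueError) → 'F' (outer except ValueError) → 'T' (after the try/except). Output: DFT

Answer: DFT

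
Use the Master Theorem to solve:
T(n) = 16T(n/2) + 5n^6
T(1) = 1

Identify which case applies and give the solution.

a=16, b=2, f(n)=5n^6. log_2(16) = 4. Since c=6 > 4 and the regularity condition holds (16(n/2)^6 = (16/2^6)n^6 with 16/2^6 < 1), Case 3 applies: T(n) = Θ(f(n)) = O(n^6).

Answer: O(n^6) - Case 3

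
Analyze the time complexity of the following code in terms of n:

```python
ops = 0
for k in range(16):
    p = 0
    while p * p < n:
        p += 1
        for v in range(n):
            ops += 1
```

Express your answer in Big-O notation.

Each loop level contributes: 1 × √n × n. Multiplying the contributions gives O(n√n).

Answer: O(n√n)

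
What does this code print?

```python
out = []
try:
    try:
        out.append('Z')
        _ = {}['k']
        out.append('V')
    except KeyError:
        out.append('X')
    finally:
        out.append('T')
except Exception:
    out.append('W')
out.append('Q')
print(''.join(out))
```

Execution trace: 'Z' (inner try body) → 'X' (inner except KeyError) → 'T' (inner finally) → 'Q' (after the try/except). Output: ZXTQ

Answer: ZXTQ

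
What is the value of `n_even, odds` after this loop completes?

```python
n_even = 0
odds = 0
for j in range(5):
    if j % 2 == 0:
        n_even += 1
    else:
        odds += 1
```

Count evens and odds in range(5)
`n_even, odds` takes the values: (0, 0) → (1, 0) → (1, 1) → (2, 1) → (2, 2) → (3, 2)

Answer: 3, 2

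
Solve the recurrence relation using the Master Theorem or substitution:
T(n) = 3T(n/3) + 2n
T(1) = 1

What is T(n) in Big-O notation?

By Master Theorem: a=3, b=3, f(n)=2n. Since log_3(3) = 1 and f(n) = Θ(n^1), Case 2 applies. T(n) = O(n log n).

Answer: O(n log n)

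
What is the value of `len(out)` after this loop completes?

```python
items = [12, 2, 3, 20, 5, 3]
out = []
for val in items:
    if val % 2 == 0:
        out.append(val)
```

Count even numbers in [12, 2, 3, 20, 5, 3]
`out` takes the values: [] → [12] → [12, 2] → [12, 2, 20]
So `len(out)` = 3

Answer: 3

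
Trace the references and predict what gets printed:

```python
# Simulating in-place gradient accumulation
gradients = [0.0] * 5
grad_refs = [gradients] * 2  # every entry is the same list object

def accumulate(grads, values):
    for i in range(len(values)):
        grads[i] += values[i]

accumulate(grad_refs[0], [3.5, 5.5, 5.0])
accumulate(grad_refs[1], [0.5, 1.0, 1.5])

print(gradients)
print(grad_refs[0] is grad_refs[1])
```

Key concept: gradient accumulation aliasing.
Step by step:
`gradients = [0.0] * 5` → gradients = [0.0, 0.0, 0.0, 0.0, 0.0]
`grad_refs = [gradients] * 2` → grad_refs = [[0.0, 0.0, 0.0, 0.0, 0.0], [0.0, 0.0, 0.0, 0.0, 0.0]]
`accumulate(grad_refs[0], [3.5, 5.5, 5.0])` → gradients = [3.5, 5.5, 5.0, 0.0, 0.0]; grad_refs = [[3.5, 5.5, 5.0, 0.0, 0.0], [3.5, 5.5, 5.0, 0.0, 0.0]]
`accumulate(grad_refs[1], [0.5, 1.0, 1.5])` → gradients = [4.0, 6.5, 6.5, 0.0, 0.0]; grad_refs = [[4.0, 6.5, 6.5, 0.0, 0.0], [4.0, 6.5, 6.5, 0.0, 0.0]]
`print(gradients)` → prints [4.0, 6.5, 6.5, 0.0, 0.0]
`print(grad_refs[0] is grad_refs[1])` → prints True

Answer:
[4.0, 6.5, 6.5, 0.0, 0.0]
True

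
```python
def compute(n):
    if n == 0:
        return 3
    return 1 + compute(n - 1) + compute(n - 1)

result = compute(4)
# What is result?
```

compute(n) = 1 + 2·compute(n-1), compute(0)=3. Closed form: (3+1)·2^4 - 1 = 63.

Answer: 63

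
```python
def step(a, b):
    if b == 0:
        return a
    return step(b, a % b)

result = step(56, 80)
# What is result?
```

step(56, 80) -> step(80, 56) -> step(56, 24) -> step(24, 8) -> step(8, 0) -> 8

Answer: 8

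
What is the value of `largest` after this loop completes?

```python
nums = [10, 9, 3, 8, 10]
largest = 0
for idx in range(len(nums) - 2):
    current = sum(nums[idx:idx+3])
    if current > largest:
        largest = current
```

Max sum of 3-element window in [10, 9, 3, 8, 10]
`largest` takes the values: 0 → 22

Answer: 22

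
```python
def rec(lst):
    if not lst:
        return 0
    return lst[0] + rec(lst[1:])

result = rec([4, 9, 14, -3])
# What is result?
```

4 + 9 + 14 + (-3) + 0 = 24

Answer: 24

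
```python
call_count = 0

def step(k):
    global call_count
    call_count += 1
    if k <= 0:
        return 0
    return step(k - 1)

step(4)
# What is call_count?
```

Linear recursion stepping by 1: 5 calls from k=4 down to ≤0.

Answer: 5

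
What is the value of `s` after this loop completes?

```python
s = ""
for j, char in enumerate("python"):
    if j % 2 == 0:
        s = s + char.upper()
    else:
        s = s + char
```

Uppercase even positions in 'python'
`s` takes the values: "" → "P" → "Py" → "PyT" → "PyTh" → "PyThO" → "PyThOn"

Answer: "PyThOn"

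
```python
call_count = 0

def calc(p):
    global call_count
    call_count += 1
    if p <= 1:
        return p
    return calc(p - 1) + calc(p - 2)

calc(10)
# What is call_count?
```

Calls(p) = 1 + Calls(p-1) + Calls(p-2); Calls(0)=Calls(1)=1. For p=10 this gives 177.

Answer: 177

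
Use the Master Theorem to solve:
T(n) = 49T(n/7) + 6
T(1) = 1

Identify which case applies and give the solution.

a=49, b=7, f(n)=6. log_7(49) = 2. Since c=0 < 2, Case 1 applies: T(n) = Θ(n^log_b(a)) = O(n^2).

Answer: O(n^2) - Case 1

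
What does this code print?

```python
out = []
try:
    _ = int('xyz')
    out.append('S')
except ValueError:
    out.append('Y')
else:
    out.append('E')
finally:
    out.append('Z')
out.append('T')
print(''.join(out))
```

Execution trace: 'Y' (except ValueError) → 'Z' (finally) → 'T' (after the try/except). Output: YZT

Answer: YZT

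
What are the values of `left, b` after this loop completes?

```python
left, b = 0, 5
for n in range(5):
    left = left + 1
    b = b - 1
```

left goes 0→5, b goes 5→0
`left, b` takes the values: (0, 5) → (1, 5) → (1, 4) → (2, 4) → (2, 3) → (3, 3) → (3, 2) → (4, 2) → (4, 1) → (5, 1) → (5, 0)

Answer: 5, 0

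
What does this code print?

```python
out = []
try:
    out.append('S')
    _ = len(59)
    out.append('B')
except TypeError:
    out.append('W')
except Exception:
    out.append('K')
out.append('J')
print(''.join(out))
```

Execution trace: 'S' (try body) → 'W' (except TypeError) → 'J' (after the try/except). Output: SWJ

Answer: SWJ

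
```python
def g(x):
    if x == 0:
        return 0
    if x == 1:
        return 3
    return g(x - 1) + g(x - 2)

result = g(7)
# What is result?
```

Build up from base cases: g(0)=0, g(1)=3, g(2)=3, g(3)=6, g(4)=9, g(5)=15, g(6)=24, ..., g(7)=39

Answer: 39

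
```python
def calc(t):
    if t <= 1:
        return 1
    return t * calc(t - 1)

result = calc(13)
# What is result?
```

calc(13) = 13 * 12 * 11 * 10 * 9 * 8 * 7 * 6 * 5 * 4 * 3 * 2 * 1 = 6227020800

Answer: 6227020800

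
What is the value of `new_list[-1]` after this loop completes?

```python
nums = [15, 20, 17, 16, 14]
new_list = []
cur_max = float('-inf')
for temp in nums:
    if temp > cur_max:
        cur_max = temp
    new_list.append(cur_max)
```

Running max ends at 20
`new_list` takes the values: [] → [15] → [15, 20] → [15, 20, 20] → [15, 20, 20, 20] → [15, 20, 20, 20, 20]
So `new_list[-1]` = 20

Answer: 20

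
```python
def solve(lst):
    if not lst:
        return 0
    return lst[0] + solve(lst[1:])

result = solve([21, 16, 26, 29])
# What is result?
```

21 + 16 + 26 + 29 + 0 = 92

Answer: 92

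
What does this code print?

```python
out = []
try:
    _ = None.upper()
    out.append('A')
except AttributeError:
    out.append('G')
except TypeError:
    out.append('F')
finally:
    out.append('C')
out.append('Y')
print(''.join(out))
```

Execution trace: 'G' (except AttributeError) → 'C' (finally) → 'Y' (after the try/except). Output: GCY

Answer: GCY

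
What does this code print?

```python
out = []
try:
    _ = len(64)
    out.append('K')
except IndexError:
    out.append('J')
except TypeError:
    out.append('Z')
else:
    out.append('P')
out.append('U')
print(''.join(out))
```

Execution trace: 'Z' (except TypeError) → 'U' (after the try/except). Output: ZU

Answer: ZU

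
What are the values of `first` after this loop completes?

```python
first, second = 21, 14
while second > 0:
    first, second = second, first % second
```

GCD of 21 and 14
`first` takes the values: 21 → 14 → 7

Answer: 7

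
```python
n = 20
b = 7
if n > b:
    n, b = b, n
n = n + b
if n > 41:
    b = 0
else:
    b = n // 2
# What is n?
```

Trace:
`n = 20` → n = 20
`b = 7` → b = 7
`if n > b: ...` → n > b is True → n = 7; b = 20
`n = n + b` → n = 27
`if n > 41: ...` → n > 41 is False, take else branch → b = 13
So n = 27

Answer: 27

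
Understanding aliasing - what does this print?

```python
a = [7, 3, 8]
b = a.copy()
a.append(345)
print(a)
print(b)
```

Key concept: list.copy() creates independent copy.
Step by step:
`a = [7, 3, 8]` → a = [7, 3, 8]
`b = a.copy()` → b = [7, 3, 8]
`a.append(345)` → a = [7, 3, 8, 345]
`print(a)` → prints [7, 3, 8, 345]
`print(b)` → prints [7, 3, 8]

Answer:
[7, 3, 8, 345]
[7, 3, 8]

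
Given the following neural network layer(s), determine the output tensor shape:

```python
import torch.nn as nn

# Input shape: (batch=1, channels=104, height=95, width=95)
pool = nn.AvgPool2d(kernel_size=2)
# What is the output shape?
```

Input: (1, 104, 95, 95) -> Output: (1, 104, 47, 47)

Answer: (1, 104, 47, 47)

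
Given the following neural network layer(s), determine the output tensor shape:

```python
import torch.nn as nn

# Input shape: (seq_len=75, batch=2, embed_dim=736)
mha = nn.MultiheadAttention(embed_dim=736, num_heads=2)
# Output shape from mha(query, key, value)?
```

Input: (75, 2, 736) -> Output: (75, 2, 736)

Answer: (75, 2, 736)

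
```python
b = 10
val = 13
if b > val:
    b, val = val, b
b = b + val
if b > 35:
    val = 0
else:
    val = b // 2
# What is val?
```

Trace:
`b = 10` → b = 10
`val = 13` → val = 13
`if b > val: ...` → b > val is False → no variable changes
`b = b + val` → b = 23
`if b > 35: ...` → b > 35 is False, take else branch → val = 11
So val = 11

Answer: 11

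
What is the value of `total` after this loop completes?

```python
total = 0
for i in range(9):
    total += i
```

Sum of 0 to 8 = 36
`total` takes the values: 0 → 1 → 3 → 6 → 10 → 15 → 21 → 28 → 36

Answer: 36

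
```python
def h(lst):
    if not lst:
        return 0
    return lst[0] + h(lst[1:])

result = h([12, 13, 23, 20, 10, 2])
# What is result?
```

12 + 13 + 23 + 20 + 10 + 2 + 0 = 80

Answer: 80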